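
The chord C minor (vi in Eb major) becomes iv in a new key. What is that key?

G minor

The numeral iv denotes a minor triad on scale degree 4. With C on degree 4, the tonic of the new key is G.
Degree 4 carries a minor triad in minor keys, so the destination is G minor.
Check: the diatonic triads of G minor (natural minor) are Gm (i), Adim (ii°), Bb (III), Cm (iv), Dm (v), Eb (VI), F (VII) — C minor is indeed iv.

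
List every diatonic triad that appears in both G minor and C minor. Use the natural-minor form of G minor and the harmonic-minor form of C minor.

Triads in G minor (natural minor): G minor (i), A diminished (ii°), Bb major (III), C minor (iv), D minor (v), Eb major (VI), F major (VII).
Triads in C minor (harmonic minor): C minor (i), D diminished (ii°), Eb augmented (III+), F minor (iv), G major (V), Ab major (VI), B diminished (vii°).
Shared triads with their functions: C minor (iv in G minor, i in C minor).

Cm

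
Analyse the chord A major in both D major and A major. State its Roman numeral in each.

V in D major; I in A major

The scale of D major is D E F# G A B C#; A is degree 5, and the triad built there (A-C#-E) is major, so it is V.
The scale of A major is A B C# D E F# G#; A is degree 1, and the triad built there (A-C#-E) is major, so it is I.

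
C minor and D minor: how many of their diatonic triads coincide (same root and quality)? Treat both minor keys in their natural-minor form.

2

Diatonic triads of C minor (natural minor): C minor (i), D diminished (ii°), Eb major (III), F minor (iv), G minor (v), Ab major (VI), Bb major (VII).
Diatonic triads of D minor (natural minor): D minor (i), E diminished (ii°), F major (III), G minor (iv), A minor (v), Bb major (VI), C major (VII).
Matching root and quality in both lists: G minor, Bb major.
That gives 2 common triads.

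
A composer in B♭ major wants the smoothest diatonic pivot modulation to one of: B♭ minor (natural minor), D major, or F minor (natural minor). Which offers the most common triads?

F minor

Triads of B♭ major: B♭ major (I), C minor (ii), D minor (iii), E♭ major (IV), F major (V), G minor (vi), A diminished (vii°).
B♭ minor (natural minor) shares 0: none.
D major shares 0: none.
F minor (natural minor) shares 2: Cm, E♭.
The most common triads (2) are shared with F minor.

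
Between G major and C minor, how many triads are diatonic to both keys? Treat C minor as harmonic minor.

Diatonic triads of G major: G (I), Am (ii), Bm (iii), C (IV), D (V), Em (vi), F#dim (vii°).
Diatonic triads of C minor (harmonic minor): Cm (i), Ddim (ii°), Ebaug (III+), Fm (iv), G (V), Ab (VI), Bdim (vii°).
Matching root and quality in both lists: G.
That gives 1 common triad.

1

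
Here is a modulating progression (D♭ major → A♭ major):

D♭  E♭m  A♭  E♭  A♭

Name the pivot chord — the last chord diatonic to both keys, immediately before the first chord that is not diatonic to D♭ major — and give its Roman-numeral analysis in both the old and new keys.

A♭ — V in D♭ major, I in A♭ major

Chords diatonic to D♭ major: D♭, E♭m, Fm, G♭, A♭, B♭m, Cdim.
Reading the progression, the first chord not in that set is E♭, so the modulation leaves D♭ major there.
The chord immediately before E♭ is A♭, which is diatonic to both keys: V in D♭ major and I in A♭ major.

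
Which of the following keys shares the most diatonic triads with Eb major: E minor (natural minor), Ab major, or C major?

Ab major

Triads of Eb major: Eb major (I), F minor (ii), G minor (iii), Ab major (IV), Bb major (V), C minor (vi), D diminished (vii°).
E minor (natural minor) shares 0: none.
Ab major shares 4: Eb, Fm, Ab, Cm.
C major shares 0: none.
The most common triads (4) are shared with Ab major.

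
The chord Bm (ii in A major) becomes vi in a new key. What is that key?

D major

The numeral vi denotes a minor triad on scale degree 6. With B on degree 6, the tonic of the new key is D.
Degree 6 carries a minor triad in major keys, so the destination is D major.
Check: the diatonic triads of D major are D (I), Em (ii), F♯m (iii), G (IV), A (V), Bm (vi), C♯dim (vii°) — Bm is indeed vi.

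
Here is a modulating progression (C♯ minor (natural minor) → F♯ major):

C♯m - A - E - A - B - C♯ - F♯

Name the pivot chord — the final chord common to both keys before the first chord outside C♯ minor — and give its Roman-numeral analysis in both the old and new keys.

Chords diatonic to C♯ minor: C♯m, D♯dim, E, F♯m, G♯m, A, B.
Reading the progression, the first chord not in that set is C♯, so the modulation leaves C♯ minor there.
The chord immediately before C♯ is B, which is diatonic to both keys: VII in C♯ minor and IV in F♯ major.

B — VII in C♯ minor, IV in F♯ major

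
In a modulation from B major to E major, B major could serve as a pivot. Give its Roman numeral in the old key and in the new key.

I in B major; V in E major

The scale of B major is B C♯ D♯ E F♯ G♯ A♯; B is degree 1, and the triad built there (B-D♯-F♯) is major, so it is I.
The scale of E major is E F♯ G♯ A B C♯ D♯; B is degree 5, and the triad built there (B-D♯-F♯) is major, so it is V.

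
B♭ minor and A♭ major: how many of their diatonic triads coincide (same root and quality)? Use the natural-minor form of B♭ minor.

4

Diatonic triads of B♭ minor (natural minor): B♭ minor (i), C diminished (ii°), D♭ major (III), E♭ minor (iv), F minor (v), G♭ major (VI), A♭ major (VII).
Diatonic triads of A♭ major: A♭ major (I), B♭ minor (ii), C minor (iii), D♭ major (IV), E♭ major (V), F minor (vi), G diminished (vii°).
Matching root and quality in both lists: B♭ minor, D♭ major, F minor, A♭ major.
That gives 4 common triads.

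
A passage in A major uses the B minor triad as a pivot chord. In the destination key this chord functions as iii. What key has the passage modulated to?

The numeral iii denotes a minor triad on scale degree 3. With B on degree 3, the tonic of the new key is G.
Degree 3 carries a minor triad in major keys, so the destination is G major.
Check: the diatonic triads of G major are G (I), Am (ii), Bm (iii), C (IV), D (V), Em (vi), F#dim (vii°) — B minor is indeed iii.

G major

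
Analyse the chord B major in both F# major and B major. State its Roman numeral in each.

IV in F# major; I in B major

The scale of F# major is F# G# A# B C# D# E#; B is degree 4, and the triad built there (B-D#-F#) is major, so it is IV.
The scale of B major is B C# D# E F# G# A#; B is degree 1, and the triad built there (B-D#-F#) is major, so it is I.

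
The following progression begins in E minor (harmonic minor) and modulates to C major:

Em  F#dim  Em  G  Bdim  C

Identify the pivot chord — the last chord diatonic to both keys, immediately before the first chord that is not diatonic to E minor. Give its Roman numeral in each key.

Chords diatonic to E minor: Em, F#dim, Gaug, Am, B, C, D#dim.
Reading the progression, the first chord not in that set is G, so the modulation leaves E minor there.
The chord immediately before G is Em, which is diatonic to both keys: i in E minor and iii in C major.

Em — i in E minor, iii in C major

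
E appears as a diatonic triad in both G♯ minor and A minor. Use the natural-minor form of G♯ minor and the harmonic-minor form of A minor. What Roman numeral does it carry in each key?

The scale of G♯ minor (natural minor) is G♯ A♯ B C♯ D♯ E F♯; E is degree 6, and the triad built there (E-G♯-B) is major, so it is VI.
The scale of A minor (harmonic minor) is A B C D E F G♯; E is degree 5, and the triad built there (E-G♯-B) is major, so it is V.

VI in G♯ minor; V in A minor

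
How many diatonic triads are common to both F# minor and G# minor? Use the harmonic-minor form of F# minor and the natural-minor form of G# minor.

0

Diatonic triads of F# minor (harmonic minor): F#m (i), G#dim (ii°), Aaug (III+), Bm (iv), C# (V), D (VI), E#dim (vii°).
Diatonic triads of G# minor (natural minor): G#m (i), A#dim (ii°), B (III), C#m (iv), D#m (v), E (VI), F# (VII).
No triad has the same root and quality in both keys.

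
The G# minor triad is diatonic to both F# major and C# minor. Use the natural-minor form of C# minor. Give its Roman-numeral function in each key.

ii in F# major; v in C# minor

The scale of F# major is F# G# A# B C# D# E#; G# is degree 2, and the triad built there (G#-B-D#) is minor, so it is ii.
The scale of C# minor (natural minor) is C# D# E F# G# A B; G# is degree 5, and the triad built there (G#-B-D#) is minor, so it is v.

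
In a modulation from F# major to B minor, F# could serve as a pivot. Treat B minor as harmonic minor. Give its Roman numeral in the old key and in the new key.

The scale of F# major is F# G# A# B C# D# E#; F# is degree 1, and the triad built there (F#-A#-C#) is major, so it is I.
The scale of B minor (harmonic minor) is B C# D E F# G A#; F# is degree 5, and the triad built there (F#-A#-C#) is major, so it is V.

I in F# major; V in B minor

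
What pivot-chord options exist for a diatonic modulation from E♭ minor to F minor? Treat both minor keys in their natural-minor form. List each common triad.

B♭m, D♭

Triads in E♭ minor (natural minor): E♭ minor (i), F diminished (ii°), G♭ major (III), A♭ minor (iv), B♭ minor (v), C♭ major (VI), D♭ major (VII).
Triads in F minor (natural minor): F minor (i), G diminished (ii°), A♭ major (III), B♭ minor (iv), C minor (v), D♭ major (VI), E♭ major (VII).
Shared triads with their functions: B♭ minor (v in E♭ minor, iv in F minor); D♭ major (VII in E♭ minor, VI in F minor).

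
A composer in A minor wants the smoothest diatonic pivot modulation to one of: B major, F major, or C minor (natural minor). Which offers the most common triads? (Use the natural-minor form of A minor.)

F major

Triads of A minor (natural minor): A minor (i), B diminished (ii°), C major (III), D minor (iv), E minor (v), F major (VI), G major (VII).
B major shares 0: none.
F major shares 4: Am, C, Dm, F.
C minor (natural minor) shares 0: none.
The most common triads (4) are shared with F major.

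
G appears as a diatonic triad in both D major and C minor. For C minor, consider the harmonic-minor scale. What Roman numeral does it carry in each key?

The scale of D major is D E F# G A B C#; G is degree 4, and the triad built there (G-B-D) is major, so it is IV.
The scale of C minor (harmonic minor) is C D Eb F G Ab B; G is degree 5, and the triad built there (G-B-D) is major, so it is V.

IV in D major; V in C minor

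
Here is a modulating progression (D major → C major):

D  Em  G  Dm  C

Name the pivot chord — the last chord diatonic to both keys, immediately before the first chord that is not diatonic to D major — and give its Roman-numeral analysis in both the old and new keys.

Chords diatonic to D major: D, Em, F#m, G, A, Bm, C#dim.
Reading the progression, the first chord not in that set is Dm, so the modulation leaves D major there.
The chord immediately before Dm is G, which is diatonic to both keys: IV in D major and V in C major.

G — IV in D major, V in C major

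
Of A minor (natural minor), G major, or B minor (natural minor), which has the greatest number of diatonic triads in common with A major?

B minor

Triads of A major: A (I), Bm (ii), C#m (iii), D (IV), E (V), F#m (vi), G#dim (vii°).
A minor (natural minor) shares 0: none.
G major shares 2: Bm, D.
B minor (natural minor) shares 4: A, Bm, D, F#m.
The most common triads (4) are shared with B minor.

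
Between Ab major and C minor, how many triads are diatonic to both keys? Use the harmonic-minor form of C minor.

3

Diatonic triads of Ab major: Ab (I), Bbm (ii), Cm (iii), Db (IV), Eb (V), Fm (vi), Gdim (vii°).
Diatonic triads of C minor (harmonic minor): Cm (i), Ddim (ii°), Ebaug (III+), Fm (iv), G (V), Ab (VI), Bdim (vii°).
Matching root and quality in both lists: Ab, Cm, Fm.
That gives 3 common triads.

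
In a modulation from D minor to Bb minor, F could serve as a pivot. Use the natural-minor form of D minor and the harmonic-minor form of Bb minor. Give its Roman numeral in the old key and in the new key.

III in D minor; V in Bb minor

The scale of D minor (natural minor) is D E F G A Bb C; F is degree 3, and the triad built there (F-A-C) is major, so it is III.
The scale of Bb minor (harmonic minor) is Bb C Db Eb F Gb A; F is degree 5, and the triad built there (F-A-C) is major, so it is V.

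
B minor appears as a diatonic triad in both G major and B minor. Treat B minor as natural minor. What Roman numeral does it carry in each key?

iii in G major; i in B minor

The scale of G major is G A B C D E F#; B is degree 3, and the triad built there (B-D-F#) is minor, so it is iii.
The scale of B minor (natural minor) is B C# D E F# G A; B is degree 1, and the triad built there (B-D-F#) is minor, so it is i.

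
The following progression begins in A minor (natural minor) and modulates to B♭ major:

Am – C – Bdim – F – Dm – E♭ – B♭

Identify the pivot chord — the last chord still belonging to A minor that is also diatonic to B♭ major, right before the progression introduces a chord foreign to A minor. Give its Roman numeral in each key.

Chords diatonic to A minor: Am, Bdim, C, Dm, Em, F, G.
Reading the progression, the first chord not in that set is E♭, so the modulation leaves A minor there.
The chord immediately before E♭ is Dm, which is diatonic to both keys: iv in A minor and iii in B♭ major.

Dm — iv in A minor, iii in B♭ major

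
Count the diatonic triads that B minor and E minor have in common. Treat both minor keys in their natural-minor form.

4

Diatonic triads of B minor (natural minor): Bm (i), C#dim (ii°), D (III), Em (iv), F#m (v), G (VI), A (VII).
Diatonic triads of E minor (natural minor): Em (i), F#dim (ii°), G (III), Am (iv), Bm (v), C (VI), D (VII).
Matching root and quality in both lists: Bm, D, Em, G.
That gives 4 common triads.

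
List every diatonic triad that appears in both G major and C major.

G, Am, C, Em

Triads in G major: G major (I), A minor (ii), B minor (iii), C major (IV), D major (V), E minor (vi), F# diminished (vii°).
Triads in C major: C major (I), D minor (ii), E minor (iii), F major (IV), G major (V), A minor (vi), B diminished (vii°).
Shared triads with their functions: G major (I in G major, V in C major); A minor (ii in G major, vi in C major); C major (IV in G major, I in C major); E minor (vi in G major, iii in C major).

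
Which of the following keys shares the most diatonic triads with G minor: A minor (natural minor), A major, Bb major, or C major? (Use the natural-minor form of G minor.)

Triads of G minor (natural minor): G minor (i), A diminished (ii°), Bb major (III), C minor (iv), D minor (v), Eb major (VI), F major (VII).
A minor (natural minor) shares 2: Dm, F.
A major shares 0: none.
Bb major shares 7: Gm, Adim, Bb, Cm, Dm, Eb, F.
C major shares 2: Dm, F.
The most common triads (7) are shared with Bb major.

Bb major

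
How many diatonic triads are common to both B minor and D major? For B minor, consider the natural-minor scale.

Diatonic triads of B minor (natural minor): Bm (i), C#dim (ii°), D (III), Em (iv), F#m (v), G (VI), A (VII).
Diatonic triads of D major: D (I), Em (ii), F#m (iii), G (IV), A (V), Bm (vi), C#dim (vii°).
Matching root and quality in both lists: Bm, C#dim, D, Em, F#m, G, A.
That gives 7 common triads.

7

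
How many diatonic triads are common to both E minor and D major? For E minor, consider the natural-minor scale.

4

Diatonic triads of E minor (natural minor): Em (i), F#dim (ii°), G (III), Am (iv), Bm (v), C (VI), D (VII).
Diatonic triads of D major: D (I), Em (ii), F#m (iii), G (IV), A (V), Bm (vi), C#dim (vii°).
Matching root and quality in both lists: Em, G, Bm, D.
That gives 4 common triads.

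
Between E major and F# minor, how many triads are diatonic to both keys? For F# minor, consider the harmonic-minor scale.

1

Diatonic triads of E major: E major (I), F# minor (ii), G# minor (iii), A major (IV), B major (V), C# minor (vi), D# diminished (vii°).
Diatonic triads of F# minor (harmonic minor): F# minor (i), G# diminished (ii°), A augmented (III+), B minor (iv), C# major (V), D major (VI), E# diminished (vii°).
Matching root and quality in both lists: F# minor.
That gives 1 common triad.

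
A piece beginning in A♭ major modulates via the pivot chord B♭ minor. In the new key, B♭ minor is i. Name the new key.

B♭ minor

The numeral i denotes a minor triad on scale degree 1. With B♭ on degree 1, the tonic of the new key is B♭.
Degree 1 carries a minor triad in minor keys, so the destination is B♭ minor.
Check: the diatonic triads of B♭ minor (natural minor) are B♭m (i), Cdim (ii°), D♭ (III), E♭m (iv), Fm (v), G♭ (VI), A♭ (VII) — B♭ minor is indeed i.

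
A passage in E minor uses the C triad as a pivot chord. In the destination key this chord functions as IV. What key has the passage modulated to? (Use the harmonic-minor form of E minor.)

G major

The numeral IV denotes a major triad on scale degree 4. With C on degree 4, the tonic of the new key is G.
Degree 4 carries a major triad in major keys, so the destination is G major.
Check: the diatonic triads of G major are G (I), Am (ii), Bm (iii), C (IV), D (V), Em (vi), F#dim (vii°) — C is indeed IV.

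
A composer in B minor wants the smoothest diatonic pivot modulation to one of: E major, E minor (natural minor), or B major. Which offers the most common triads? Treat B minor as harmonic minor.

Triads of B minor (harmonic minor): Bm (i), C#dim (ii°), Daug (III+), Em (iv), F# (V), G (VI), A#dim (vii°).
E major shares 0: none.
E minor (natural minor) shares 3: Bm, Em, G.
B major shares 2: F#, A#dim.
The most common triads (3) are shared with E minor.

E minor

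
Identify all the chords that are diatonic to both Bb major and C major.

Dm, F

Triads in Bb major: Bb major (I), C minor (ii), D minor (iii), Eb major (IV), F major (V), G minor (vi), A diminished (vii°).
Triads in C major: C major (I), D minor (ii), E minor (iii), F major (IV), G major (V), A minor (vi), B diminished (vii°).
Shared triads with their functions: D minor (iii in Bb major, ii in C major); F major (V in Bb major, IV in C major).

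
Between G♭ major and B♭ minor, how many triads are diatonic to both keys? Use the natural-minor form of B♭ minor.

4

Diatonic triads of G♭ major: G♭ (I), A♭m (ii), B♭m (iii), C♭ (IV), D♭ (V), E♭m (vi), Fdim (vii°).
Diatonic triads of B♭ minor (natural minor): B♭m (i), Cdim (ii°), D♭ (III), E♭m (iv), Fm (v), G♭ (VI), A♭ (VII).
Matching root and quality in both lists: G♭, B♭m, D♭, E♭m.
That gives 4 common triads.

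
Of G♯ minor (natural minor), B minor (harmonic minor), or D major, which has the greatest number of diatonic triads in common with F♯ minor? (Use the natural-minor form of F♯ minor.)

D major

Triads of F♯ minor (natural minor): F♯m (i), G♯dim (ii°), A (III), Bm (iv), C♯m (v), D (VI), E (VII).
G♯ minor (natural minor) shares 2: C♯m, E.
B minor (harmonic minor) shares 1: Bm.
D major shares 4: F♯m, A, Bm, D.
The most common triads (4) are shared with D major.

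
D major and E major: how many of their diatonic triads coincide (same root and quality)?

2

Diatonic triads of D major: D (I), Em (ii), F♯m (iii), G (IV), A (V), Bm (vi), C♯dim (vii°).
Diatonic triads of E major: E (I), F♯m (ii), G♯m (iii), A (IV), B (V), C♯m (vi), D♯dim (vii°).
Matching root and quality in both lists: F♯m, A.
That gives 2 common triads.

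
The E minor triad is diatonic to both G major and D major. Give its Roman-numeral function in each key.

vi in G major; ii in D major

The scale of G major is G A B C D E F♯; E is degree 6, and the triad built there (E-G-B) is minor, so it is vi.
The scale of D major is D E F♯ G A B C♯; E is degree 2, and the triad built there (E-G-B) is minor, so it is ii.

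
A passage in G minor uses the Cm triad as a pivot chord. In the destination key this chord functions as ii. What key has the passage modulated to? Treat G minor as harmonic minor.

Bb major

The numeral ii denotes a minor triad on scale degree 2. With C on degree 2, the tonic of the new key is Bb.
Degree 2 carries a minor triad in major keys, so the destination is Bb major.
Check: the diatonic triads of Bb major are Bb (I), Cm (ii), Dm (iii), Eb (IV), F (V), Gm (vi), Adim (vii°) — Cm is indeed ii.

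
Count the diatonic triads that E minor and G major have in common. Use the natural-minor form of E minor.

7

Diatonic triads of E minor (natural minor): Em (i), F#dim (ii°), G (III), Am (iv), Bm (v), C (VI), D (VII).
Diatonic triads of G major: G (I), Am (ii), Bm (iii), C (IV), D (V), Em (vi), F#dim (vii°).
Matching root and quality in both lists: Em, F#dim, G, Am, Bm, C, D.
That gives 7 common triads.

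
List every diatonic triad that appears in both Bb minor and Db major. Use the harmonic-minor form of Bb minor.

Triads in Bb minor (harmonic minor): Bbm (i), Cdim (ii°), Dbaug (III+), Ebm (iv), F (V), Gb (VI), Adim (vii°).
Triads in Db major: Db (I), Ebm (ii), Fm (iii), Gb (IV), Ab (V), Bbm (vi), Cdim (vii°).
Shared triads with their functions: Bbm (i in Bb minor, vi in Db major); Cdim (ii° in Bb minor, vii° in Db major); Ebm (iv in Bb minor, ii in Db major); Gb (VI in Bb minor, IV in Db major).

Bbm, Cdim, Ebm, Gb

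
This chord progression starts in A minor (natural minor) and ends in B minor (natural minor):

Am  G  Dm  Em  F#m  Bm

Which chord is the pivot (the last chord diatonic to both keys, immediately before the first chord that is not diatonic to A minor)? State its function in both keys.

Chords diatonic to A minor: Am, Bdim, C, Dm, Em, F, G.
Reading the progression, the first chord not in that set is F#m, so the modulation leaves A minor there.
The chord immediately before F#m is Em, which is diatonic to both keys: v in A minor and iv in B minor.

Em — v in A minor, iv in B minor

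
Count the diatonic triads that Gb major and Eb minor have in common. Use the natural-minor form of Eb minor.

Diatonic triads of Gb major: Gb (I), Abm (ii), Bbm (iii), Cb (IV), Db (V), Ebm (vi), Fdim (vii°).
Diatonic triads of Eb minor (natural minor): Ebm (i), Fdim (ii°), Gb (III), Abm (iv), Bbm (v), Cb (VI), Db (VII).
Matching root and quality in both lists: Gb, Abm, Bbm, Cb, Db, Ebm, Fdim.
That gives 7 common triads.

7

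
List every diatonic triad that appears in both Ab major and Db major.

Ab, Bbm, Db, Fm

Triads in Ab major: Ab (I), Bbm (ii), Cm (iii), Db (IV), Eb (V), Fm (vi), Gdim (vii°).
Triads in Db major: Db (I), Ebm (ii), Fm (iii), Gb (IV), Ab (V), Bbm (vi), Cdim (vii°).
Shared triads with their functions: Ab (I in Ab major, V in Db major); Bbm (ii in Ab major, vi in Db major); Db (IV in Ab major, I in Db major); Fm (vi in Ab major, iii in Db major).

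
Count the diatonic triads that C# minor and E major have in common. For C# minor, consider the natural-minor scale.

Diatonic triads of C# minor (natural minor): C#m (i), D#dim (ii°), E (III), F#m (iv), G#m (v), A (VI), B (VII).
Diatonic triads of E major: E (I), F#m (ii), G#m (iii), A (IV), B (V), C#m (vi), D#dim (vii°).
Matching root and quality in both lists: C#m, D#dim, E, F#m, G#m, A, B.
That gives 7 common triads.

7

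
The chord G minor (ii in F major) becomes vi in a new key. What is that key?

The numeral vi denotes a minor triad on scale degree 6. With G on degree 6, the tonic of the new key is B♭.
Degree 6 carries a minor triad in major keys, so the destination is B♭ major.
Check: the diatonic triads of B♭ major are B♭ (I), Cm (ii), Dm (iii), E♭ (IV), F (V), Gm (vi), Adim (vii°) — G minor is indeed vi.

B♭ major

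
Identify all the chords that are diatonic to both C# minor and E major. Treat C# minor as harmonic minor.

C#m, D#dim, F#m, A

Triads in C# minor (harmonic minor): C#m (i), D#dim (ii°), Eaug (III+), F#m (iv), G# (V), A (VI), B#dim (vii°).
Triads in E major: E (I), F#m (ii), G#m (iii), A (IV), B (V), C#m (vi), D#dim (vii°).
Shared triads with their functions: C#m (i in C# minor, vi in E major); D#dim (ii° in C# minor, vii° in E major); F#m (iv in C# minor, ii in E major); A (VI in C# minor, IV in E major).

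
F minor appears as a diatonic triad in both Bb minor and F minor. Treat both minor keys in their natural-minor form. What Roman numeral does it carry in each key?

The scale of Bb minor (natural minor) is Bb C Db Eb F Gb Ab; F is degree 5, and the triad built there (F-Ab-C) is minor, so it is v.
The scale of F minor (natural minor) is F G Ab Bb C Db Eb; F is degree 1, and the triad built there (F-Ab-C) is minor, so it is i.

v in Bb minor; i in F minor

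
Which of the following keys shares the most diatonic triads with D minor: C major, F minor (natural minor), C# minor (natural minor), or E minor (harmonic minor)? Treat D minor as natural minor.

C major

Triads of D minor (natural minor): Dm (i), Edim (ii°), F (III), Gm (iv), Am (v), Bb (VI), C (VII).
C major shares 4: Dm, F, Am, C.
F minor (natural minor) shares 0: none.
C# minor (natural minor) shares 0: none.
E minor (harmonic minor) shares 2: Am, C.
The most common triads (4) are shared with C major.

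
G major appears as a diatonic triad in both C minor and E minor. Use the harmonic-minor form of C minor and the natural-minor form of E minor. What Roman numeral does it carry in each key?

V in C minor; III in E minor

The scale of C minor (harmonic minor) is C D Eb F G Ab B; G is degree 5, and the triad built there (G-B-D) is major, so it is V.
The scale of E minor (natural minor) is E F# G A B C D; G is degree 3, and the triad built there (G-B-D) is major, so it is III.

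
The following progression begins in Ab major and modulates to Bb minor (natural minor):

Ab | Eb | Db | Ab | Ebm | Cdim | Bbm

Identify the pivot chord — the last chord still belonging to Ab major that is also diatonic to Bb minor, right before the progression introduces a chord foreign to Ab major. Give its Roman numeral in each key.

Chords diatonic to Ab major: Ab, Bbm, Cm, Db, Eb, Fm, Gdim.
Reading the progression, the first chord not in that set is Ebm, so the modulation leaves Ab major there.
The chord immediately before Ebm is Ab, which is diatonic to both keys: I in Ab major and VII in Bb minor.

Ab — I in Ab major, VII in Bb minor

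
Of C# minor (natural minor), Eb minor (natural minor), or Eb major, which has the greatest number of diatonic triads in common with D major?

Triads of D major: D major (I), E minor (ii), F# minor (iii), G major (IV), A major (V), B minor (vi), C# diminished (vii°).
C# minor (natural minor) shares 2: F#m, A.
Eb minor (natural minor) shares 0: none.
Eb major shares 0: none.
The most common triads (2) are shared with C# minor.

C# minor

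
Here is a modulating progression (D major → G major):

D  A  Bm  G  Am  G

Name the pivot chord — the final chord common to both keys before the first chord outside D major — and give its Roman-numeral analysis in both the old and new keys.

G — IV in D major, I in G major

Chords diatonic to D major: D, Em, F#m, G, A, Bm, C#dim.
Reading the progression, the first chord not in that set is Am, so the modulation leaves D major there.
The chord immediately before Am is G, which is diatonic to both keys: IV in D major and I in G major.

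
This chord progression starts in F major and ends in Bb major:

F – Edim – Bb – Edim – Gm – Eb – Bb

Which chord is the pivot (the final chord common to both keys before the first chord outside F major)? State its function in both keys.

Gm — ii in F major, vi in Bb major

Chords diatonic to F major: F, Gm, Am, Bb, C, Dm, Edim.
Reading the progression, the first chord not in that set is Eb, so the modulation leaves F major there.
The chord immediately before Eb is Gm, which is diatonic to both keys: ii in F major and vi in Bb major.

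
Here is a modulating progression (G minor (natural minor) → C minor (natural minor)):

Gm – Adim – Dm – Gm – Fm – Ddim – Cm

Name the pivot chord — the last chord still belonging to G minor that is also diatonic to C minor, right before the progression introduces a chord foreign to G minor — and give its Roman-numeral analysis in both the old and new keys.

Gm — i in G minor, v in C minor

Chords diatonic to G minor: Gm, Adim, Bb, Cm, Dm, Eb, F.
Reading the progression, the first chord not in that set is Fm, so the modulation leaves G minor there.
The chord immediately before Fm is Gm, which is diatonic to both keys: i in G minor and v in C minor.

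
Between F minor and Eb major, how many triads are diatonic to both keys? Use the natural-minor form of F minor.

Diatonic triads of F minor (natural minor): Fm (i), Gdim (ii°), Ab (III), Bbm (iv), Cm (v), Db (VI), Eb (VII).
Diatonic triads of Eb major: Eb (I), Fm (ii), Gm (iii), Ab (IV), Bb (V), Cm (vi), Ddim (vii°).
Matching root and quality in both lists: Fm, Ab, Cm, Eb.
That gives 4 common triads.

4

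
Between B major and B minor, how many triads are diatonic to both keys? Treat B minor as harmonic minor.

Diatonic triads of B major: B (I), C#m (ii), D#m (iii), E (IV), F# (V), G#m (vi), A#dim (vii°).
Diatonic triads of B minor (harmonic minor): Bm (i), C#dim (ii°), Daug (III+), Em (iv), F# (V), G (VI), A#dim (vii°).
Matching root and quality in both lists: F#, A#dim.
That gives 2 common triads.

2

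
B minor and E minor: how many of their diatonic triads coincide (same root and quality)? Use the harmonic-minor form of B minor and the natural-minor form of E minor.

3

Diatonic triads of B minor (harmonic minor): Bm (i), C#dim (ii°), Daug (III+), Em (iv), F# (V), G (VI), A#dim (vii°).
Diatonic triads of E minor (natural minor): Em (i), F#dim (ii°), G (III), Am (iv), Bm (v), C (VI), D (VII).
Matching root and quality in both lists: Bm, Em, G.
That gives 3 common triads.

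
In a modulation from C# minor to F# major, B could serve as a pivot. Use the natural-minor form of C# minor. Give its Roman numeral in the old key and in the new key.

The scale of C# minor (natural minor) is C# D# E F# G# A B; B is degree 7, and the triad built there (B-D#-F#) is major, so it is VII.
The scale of F# major is F# G# A# B C# D# E#; B is degree 4, and the triad built there (B-D#-F#) is major, so it is IV.

VII in C# minor; IV in F# major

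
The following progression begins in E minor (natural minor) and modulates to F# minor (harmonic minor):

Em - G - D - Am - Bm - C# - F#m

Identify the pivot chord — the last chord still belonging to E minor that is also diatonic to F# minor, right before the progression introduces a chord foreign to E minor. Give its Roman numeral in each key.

Bm — v in E minor, iv in F# minor

Chords diatonic to E minor: Em, F#dim, G, Am, Bm, C, D.
Reading the progression, the first chord not in that set is C#, so the modulation leaves E minor there.
The chord immediately before C# is Bm, which is diatonic to both keys: v in E minor and iv in F# minor.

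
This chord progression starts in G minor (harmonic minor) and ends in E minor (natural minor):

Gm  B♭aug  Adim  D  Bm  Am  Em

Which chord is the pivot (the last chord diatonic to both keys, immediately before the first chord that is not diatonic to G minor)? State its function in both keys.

Chords diatonic to G minor: Gm, Adim, B♭aug, Cm, D, E♭, F♯dim.
Reading the progression, the first chord not in that set is Bm, so the modulation leaves G minor there.
The chord immediately before Bm is D, which is diatonic to both keys: V in G minor and VII in E minor.

D — V in G minor, VII in E minor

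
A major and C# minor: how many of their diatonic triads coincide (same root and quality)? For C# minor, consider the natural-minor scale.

4

Diatonic triads of A major: A (I), Bm (ii), C#m (iii), D (IV), E (V), F#m (vi), G#dim (vii°).
Diatonic triads of C# minor (natural minor): C#m (i), D#dim (ii°), E (III), F#m (iv), G#m (v), A (VI), B (VII).
Matching root and quality in both lists: A, C#m, E, F#m.
That gives 4 common triads.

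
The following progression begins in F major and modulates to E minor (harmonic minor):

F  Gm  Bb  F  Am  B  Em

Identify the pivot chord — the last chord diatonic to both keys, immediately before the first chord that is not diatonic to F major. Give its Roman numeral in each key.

Am — iii in F major, iv in E minor

Chords diatonic to F major: F, Gm, Am, Bb, C, Dm, Edim.
Reading the progression, the first chord not in that set is B, so the modulation leaves F major there.
The chord immediately before B is Am, which is diatonic to both keys: iii in F major and iv in E minor.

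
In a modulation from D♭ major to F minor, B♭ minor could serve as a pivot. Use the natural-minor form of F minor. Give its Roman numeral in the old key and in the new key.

vi in D♭ major; iv in F minor

The scale of D♭ major is D♭ E♭ F G♭ A♭ B♭ C; B♭ is degree 6, and the triad built there (B♭-D♭-F) is minor, so it is vi.
The scale of F minor (natural minor) is F G A♭ B♭ C D♭ E♭; B♭ is degree 4, and the triad built there (B♭-D♭-F) is minor, so it is iv.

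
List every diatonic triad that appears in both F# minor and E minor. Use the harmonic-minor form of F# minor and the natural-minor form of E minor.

Bm, D

Triads in F# minor (harmonic minor): F# minor (i), G# diminished (ii°), A augmented (III+), B minor (iv), C# major (V), D major (VI), E# diminished (vii°).
Triads in E minor (natural minor): E minor (i), F# diminished (ii°), G major (III), A minor (iv), B minor (v), C major (VI), D major (VII).
Shared triads with their functions: B minor (iv in F# minor, v in E minor); D major (VI in F# minor, VII in E minor).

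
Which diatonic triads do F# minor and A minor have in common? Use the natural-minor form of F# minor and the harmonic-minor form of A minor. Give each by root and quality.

Triads in F# minor (natural minor): F#m (i), G#dim (ii°), A (III), Bm (iv), C#m (v), D (VI), E (VII).
Triads in A minor (harmonic minor): Am (i), Bdim (ii°), Caug (III+), Dm (iv), E (V), F (VI), G#dim (vii°).
Shared triads with their functions: G#dim (ii° in F# minor, vii° in A minor); E (VII in F# minor, V in A minor).

G#dim, E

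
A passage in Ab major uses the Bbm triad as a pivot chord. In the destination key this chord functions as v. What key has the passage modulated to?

The numeral v denotes a minor triad on scale degree 5. With Bb on degree 5, the tonic of the new key is Eb.
Degree 5 carries a minor triad in natural-minor keys, so the destination is Eb minor.
Check: the diatonic triads of Eb minor (natural minor) are Ebm (i), Fdim (ii°), Gb (III), Abm (iv), Bbm (v), Cb (VI), Db (VII) — Bbm is indeed v.

Eb minor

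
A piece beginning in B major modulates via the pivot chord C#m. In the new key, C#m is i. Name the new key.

The numeral i denotes a minor triad on scale degree 1. With C# on degree 1, the tonic of the new key is C#.
Degree 1 carries a minor triad in minor keys, so the destination is C# minor.
Check: the diatonic triads of C# minor (natural minor) are C#m (i), D#dim (ii°), E (III), F#m (iv), G#m (v), A (VI), B (VII) — C#m is indeed i.

C# minor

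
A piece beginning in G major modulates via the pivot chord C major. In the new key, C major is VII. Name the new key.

The numeral VII denotes a major triad on scale degree 7. With C on degree 7, the tonic of the new key is D.
Degree 7 carries a major triad in natural-minor keys, so the destination is D minor.
Check: the diatonic triads of D minor (natural minor) are Dm (i), Edim (ii°), F (III), Gm (iv), Am (v), B♭ (VI), C (VII) — C major is indeed VII.

D minor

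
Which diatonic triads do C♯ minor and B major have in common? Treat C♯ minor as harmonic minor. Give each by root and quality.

C♯m

Triads in C♯ minor (harmonic minor): C♯m (i), D♯dim (ii°), Eaug (III+), F♯m (iv), G♯ (V), A (VI), B♯dim (vii°).
Triads in B major: B (I), C♯m (ii), D♯m (iii), E (IV), F♯ (V), G♯m (vi), A♯dim (vii°).
Shared triads with their functions: C♯m (i in C♯ minor, ii in B major).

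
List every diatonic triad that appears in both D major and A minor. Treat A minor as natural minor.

Em, G

Triads in D major: D (I), Em (ii), F#m (iii), G (IV), A (V), Bm (vi), C#dim (vii°).
Triads in A minor (natural minor): Am (i), Bdim (ii°), C (III), Dm (iv), Em (v), F (VI), G (VII).
Shared triads with their functions: Em (ii in D major, v in A minor); G (IV in D major, VII in A minor).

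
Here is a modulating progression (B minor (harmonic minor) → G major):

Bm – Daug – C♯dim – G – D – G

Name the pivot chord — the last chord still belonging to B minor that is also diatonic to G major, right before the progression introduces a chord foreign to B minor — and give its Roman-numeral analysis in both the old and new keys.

G — VI in B minor, I in G major

Chords diatonic to B minor: Bm, C♯dim, Daug, Em, F♯, G, A♯dim.
Reading the progression, the first chord not in that set is D, so the modulation leaves B minor there.
The chord immediately before D is G, which is diatonic to both keys: VI in B minor and I in G major.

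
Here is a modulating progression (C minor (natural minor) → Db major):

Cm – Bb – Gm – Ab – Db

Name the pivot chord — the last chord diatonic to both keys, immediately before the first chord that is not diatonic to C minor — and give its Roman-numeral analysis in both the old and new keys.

Chords diatonic to C minor: Cm, Ddim, Eb, Fm, Gm, Ab, Bb.
Reading the progression, the first chord not in that set is Db, so the modulation leaves C minor there.
The chord immediately before Db is Ab, which is diatonic to both keys: VI in C minor and V in Db major.

Ab — VI in C minor, V in Db major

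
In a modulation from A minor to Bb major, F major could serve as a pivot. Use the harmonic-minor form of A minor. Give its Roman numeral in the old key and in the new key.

VI in A minor; V in Bb major

The scale of A minor (harmonic minor) is A B C D E F G#; F is degree 6, and the triad built there (F-A-C) is major, so it is VI.
The scale of Bb major is Bb C D Eb F G A; F is degree 5, and the triad built there (F-A-C) is major, so it is V.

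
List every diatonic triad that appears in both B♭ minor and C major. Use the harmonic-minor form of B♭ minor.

Triads in B♭ minor (harmonic minor): B♭ minor (i), C diminished (ii°), D♭ augmented (III+), E♭ minor (iv), F major (V), G♭ major (VI), A diminished (vii°).
Triads in C major: C major (I), D minor (ii), E minor (iii), F major (IV), G major (V), A minor (vi), B diminished (vii°).
Shared triads with their functions: F major (V in B♭ minor, IV in C major).

F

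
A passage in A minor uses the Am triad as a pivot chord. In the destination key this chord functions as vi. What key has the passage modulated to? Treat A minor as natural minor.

The numeral vi denotes a minor triad on scale degree 6. With A on degree 6, the tonic of the new key is C.
Degree 6 carries a minor triad in major keys, so the destination is C major.
Check: the diatonic triads of C major are C (I), Dm (ii), Em (iii), F (IV), G (V), Am (vi), Bdim (vii°) — Am is indeed vi.

C major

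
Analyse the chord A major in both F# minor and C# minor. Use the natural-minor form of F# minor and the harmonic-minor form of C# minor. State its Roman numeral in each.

The scale of F# minor (natural minor) is F# G# A B C# D E; A is degree 3, and the triad built there (A-C#-E) is major, so it is III.
The scale of C# minor (harmonic minor) is C# D# E F# G# A B#; A is degree 6, and the triad built there (A-C#-E) is major, so it is VI.

III in F# minor; VI in C# minor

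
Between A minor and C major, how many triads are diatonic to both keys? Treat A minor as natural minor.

Diatonic triads of A minor (natural minor): Am (i), Bdim (ii°), C (III), Dm (iv), Em (v), F (VI), G (VII).
Diatonic triads of C major: C (I), Dm (ii), Em (iii), F (IV), G (V), Am (vi), Bdim (vii°).
Matching root and quality in both lists: Am, Bdim, C, Dm, Em, F, G.
That gives 7 common triads.

7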